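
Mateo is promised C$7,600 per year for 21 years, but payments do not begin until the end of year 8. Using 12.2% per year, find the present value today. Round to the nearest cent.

PV at t=7 (ordinary 21-year annuity): 7600 × a(21|0.122) = 7600 × 7.465935 = 56,741.1089
Discount back 7 years: 56,741.1089 × (1+0.122)^(−7) = 56,741.1089 × 0.446735 = 25,348.2406

C$25,348.24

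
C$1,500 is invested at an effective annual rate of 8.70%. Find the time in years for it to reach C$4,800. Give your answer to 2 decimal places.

n = ln(4800/1500) / ln(1+0.087) = ln(3.20000) / 0.083422 = 13.9430 years

13.94 years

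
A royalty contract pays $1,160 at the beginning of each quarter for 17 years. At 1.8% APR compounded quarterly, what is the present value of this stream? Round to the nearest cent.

Periodic rate i = 0.018/4 = 0.0045; n = 17 × 4 = 68 periods.
PV = 1160 × [1 − (1+0.0045)^(−68)] / 0.0045 × (1+i) = 1160 × 58.731490 = 68,128.5285
(annuity-due: payments at period start, so ×(1+i).)

$68,128.53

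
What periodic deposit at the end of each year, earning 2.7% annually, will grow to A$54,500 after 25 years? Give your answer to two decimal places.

A$1,554.63

FV-annuity factor = 35.056665; PMT = 54500 / 35.056665 = 1,554.6259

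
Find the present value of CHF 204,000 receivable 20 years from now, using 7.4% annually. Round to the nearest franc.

CHF 48,927

PV = FV·(1+i)^(−n) = 204,000 × 0.239836 = 48,926.5440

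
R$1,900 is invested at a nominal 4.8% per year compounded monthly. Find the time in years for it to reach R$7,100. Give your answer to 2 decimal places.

Periodic rate i = 0.048/12 = 0.004.
(1+i)^n = 7100/1900 = 3.73684, so n = ln 3.73684 / ln 1.004 = 330.2189 months
= 330.2189/12 years

27.52 years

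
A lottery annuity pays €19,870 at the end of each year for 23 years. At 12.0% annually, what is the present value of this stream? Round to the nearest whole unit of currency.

€153,365

Annuity factor a(23|0.12) = 7.718434; PV = 19870 × 7.718434 = 153,365.2777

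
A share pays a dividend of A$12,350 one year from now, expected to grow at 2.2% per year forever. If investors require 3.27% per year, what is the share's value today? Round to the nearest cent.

A$1,154,205.61

PV = PMT / (i − g) = 12350 / (0.0327 − 0.022) = 12350 / 0.010700 = 1,154,205.6075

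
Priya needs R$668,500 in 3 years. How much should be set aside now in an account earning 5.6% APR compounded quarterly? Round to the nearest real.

With 4 periods per year: i = 0.014, n = 12.
PV = 668,500 / (1 + 0.014)^12 = 668,500 / 1.181559 = 565,777.8639

R$565,778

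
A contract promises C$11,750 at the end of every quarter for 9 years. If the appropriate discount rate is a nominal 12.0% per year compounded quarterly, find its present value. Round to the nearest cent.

C$256,528.97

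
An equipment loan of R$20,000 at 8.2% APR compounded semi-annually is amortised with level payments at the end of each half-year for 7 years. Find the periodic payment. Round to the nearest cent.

Periodic rate i = 0.082/2 = 0.041; n = 7 × 2 = 14 periods.
PMT = 20000 / ( [1 − (1+0.041)^(−14)] / 0.041 ) = 20000 / 10.493728 = 1,905.9004

R$1,905.90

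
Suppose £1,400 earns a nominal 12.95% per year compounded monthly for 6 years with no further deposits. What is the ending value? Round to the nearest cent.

i = 0.1295/12 = 0.0107917 per month; n = 6·12 = 72.
1,400 × (1+0.0107917)^72 = 1,400 × 2.165903 = 3,032.2642

£3,032.26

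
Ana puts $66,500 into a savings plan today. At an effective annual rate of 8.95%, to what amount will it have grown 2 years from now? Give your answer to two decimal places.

$78,936.18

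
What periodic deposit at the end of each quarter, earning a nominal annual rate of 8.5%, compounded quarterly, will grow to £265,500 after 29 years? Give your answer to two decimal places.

i = 0.085/4 = 0.02125 per quarter; n = 29·4 = 116.
FV-annuity factor = 492.403517; PMT = 265500 / 492.403517 = 539.1919

£539.19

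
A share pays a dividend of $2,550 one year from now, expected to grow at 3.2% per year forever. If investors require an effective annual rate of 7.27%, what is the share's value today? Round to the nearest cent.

PV = D₁/(r − g) = 2550/(0.0727 − 0.032) = 62,653.5627

$62,653.56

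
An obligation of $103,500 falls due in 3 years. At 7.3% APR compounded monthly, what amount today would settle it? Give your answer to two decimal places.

$83,198.98

With 12 periods per year: i = 0.00608333, n = 36.
PV = FV·(1+i)^(−n) = 103,500 × 0.803855 = 83,198.9767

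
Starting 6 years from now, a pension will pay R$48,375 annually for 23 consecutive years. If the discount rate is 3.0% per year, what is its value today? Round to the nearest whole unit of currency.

R$686,170

PV at t=5 (ordinary 23-year annuity): 48375 × a(23|0.03) = 48375 × 16.443608 = 795,459.5557
PV₀ = 795,459.5557 / (1+0.03)^5 = 795,459.5557 / 1.159274 = 686,170.4003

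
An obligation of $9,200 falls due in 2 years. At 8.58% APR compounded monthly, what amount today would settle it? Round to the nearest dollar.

With 12 periods per year: i = 0.00715, n = 24.
PV = 9,200 / (1 + 0.00715)^24 = 9,200 / 1.186478 = 7,754.0404

$7,754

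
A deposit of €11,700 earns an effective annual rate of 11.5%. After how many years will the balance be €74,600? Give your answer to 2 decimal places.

(1+i)^n = 74600/11700 = 6.37607, so n = ln 6.37607 / ln 1.115 = 17.0186 years

17.02 years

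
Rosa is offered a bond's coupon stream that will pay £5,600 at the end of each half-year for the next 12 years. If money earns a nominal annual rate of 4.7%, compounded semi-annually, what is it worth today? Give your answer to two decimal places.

i = 0.047/2 = 0.0235 per half-year; n = 12·2 = 24.
PV = 5600 × [1 − (1+0.0235)^(−24)] / 0.0235 = 5600 × 18.184971 = 101,835.8394

£101,835.84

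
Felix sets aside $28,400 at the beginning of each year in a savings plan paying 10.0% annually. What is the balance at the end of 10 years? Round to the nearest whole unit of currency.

$497,885

FV = 28400 × [(1+0.1)^10 − 1] / 0.1 × (1+i) = 28400 × 17.531167 = 497,885.1445
(Beginning-of-period payments → annuity-due factor ×(1+i).)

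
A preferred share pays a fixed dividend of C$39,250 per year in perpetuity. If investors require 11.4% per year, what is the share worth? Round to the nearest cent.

C$344,298.25

PV = PMT / i = 39250 / 0.114 = 344,298.2456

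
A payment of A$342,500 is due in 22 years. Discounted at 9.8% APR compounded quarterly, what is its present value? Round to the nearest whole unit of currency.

i = 0.098/4 = 0.0245 per quarter; n = 22·4 = 88.
PV = 342,500 / (1 + 0.0245)^88 = 342,500 / 8.414973 = 40,701.2601

A$40,701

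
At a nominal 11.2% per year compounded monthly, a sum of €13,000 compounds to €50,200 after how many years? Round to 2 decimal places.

Periodic rate i = 0.112/12 = 0.00933333.
n = ln(50200/13000) / ln(1+0.00933333) = ln(3.86154) / 0.009290 = 145.4315 months
= 145.4315/12 years

12.12 years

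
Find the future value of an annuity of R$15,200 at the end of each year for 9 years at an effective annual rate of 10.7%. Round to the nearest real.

FV = PMT · [(1+i)^n − 1] / i = 15200 · 13.985821 = 212,584.4804

R$212,584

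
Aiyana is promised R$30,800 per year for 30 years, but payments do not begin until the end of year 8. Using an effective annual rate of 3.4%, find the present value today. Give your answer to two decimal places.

R$453,936.69

PV at t=7 (ordinary 30-year annuity): 30800 × a(30|0.034) = 30800 × 18.624659 = 573,639.5081
Discount back 7 years: 573,639.5081 × (1+0.034)^(−7) = 573,639.5081 × 0.791327 = 453,936.6868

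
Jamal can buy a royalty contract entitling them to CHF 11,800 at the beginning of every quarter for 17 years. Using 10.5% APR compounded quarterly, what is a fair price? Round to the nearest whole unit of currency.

CHF 382,112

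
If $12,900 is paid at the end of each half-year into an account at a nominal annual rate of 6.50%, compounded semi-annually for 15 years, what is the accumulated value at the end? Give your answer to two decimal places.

i = 0.065/2 = 0.0325 per half-year; n = 15·2 = 30.
FV = 12900 × [(1+0.0325)^30 − 1] / 0.0325 = 12900 × 49.549798 = 639,192.3956

$639,192.40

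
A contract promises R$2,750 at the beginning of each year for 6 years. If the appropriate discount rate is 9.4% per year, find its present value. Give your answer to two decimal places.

PV = 2750 × [1 − (1+0.094)^(−6)] / 0.094 × (1+i) = 2750 × 4.849615 = 13,336.4406
(annuity-due: payments at period start, so ×(1+i).)

R$13,336.44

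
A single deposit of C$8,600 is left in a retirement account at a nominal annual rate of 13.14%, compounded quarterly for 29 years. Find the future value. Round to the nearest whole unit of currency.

i = 0.1314/4 = 0.03285 per quarter; n = 29·4 = 116.
8,600 × (1+0.03285)^116 = 8,600 × 42.493397 = 365,443.2107

C$365,443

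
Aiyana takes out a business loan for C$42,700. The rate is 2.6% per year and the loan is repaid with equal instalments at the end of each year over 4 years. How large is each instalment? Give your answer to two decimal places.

C$11,377.78

PMT = 42700 / ( [1 − (1+0.026)^(−4)] / 0.026 ) = 42700 / 3.752929 = 11,377.7784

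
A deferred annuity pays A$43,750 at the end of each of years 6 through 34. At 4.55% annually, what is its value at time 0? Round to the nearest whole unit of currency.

Value one period before first payment (t=5): 43750 × [1 − (1+0.0455)^(−29)] / 0.0455 = 43750 × 15.930304 = 696,950.8029
PV₀ = 696,950.8029 / (1+0.0455)^5 = 696,950.8029 / 1.249166 = 557,932.8556

A$557,933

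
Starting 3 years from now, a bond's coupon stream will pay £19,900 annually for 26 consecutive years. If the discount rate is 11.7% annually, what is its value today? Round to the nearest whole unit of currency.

Value one period before first payment (t=2): 19900 × [1 − (1+0.117)^(−26)] / 0.117 = 19900 × 8.065691 = 160,507.2522
PV₀ = 160,507.2522 / (1+0.117)^2 = 160,507.2522 / 1.247689 = 128,643.6381

£128,644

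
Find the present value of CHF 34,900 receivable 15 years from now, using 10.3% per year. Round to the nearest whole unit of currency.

Discount factor = (1+0.103)^(−15) = 0.229809; PV = 34,900 × 0.229809 = 8,020.3393

CHF 8,020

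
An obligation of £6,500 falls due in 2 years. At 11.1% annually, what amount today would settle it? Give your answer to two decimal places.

£5,266.05

Discount factor = (1+0.111)^(−2) = 0.810162; PV = 6,500 × 0.810162 = 5,266.0532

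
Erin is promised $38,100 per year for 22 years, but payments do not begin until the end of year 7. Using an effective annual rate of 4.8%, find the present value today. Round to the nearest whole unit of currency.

Value one period before first payment (t=6): 38100 × [1 − (1+0.048)^(−22)] / 0.048 = 38100 × 13.406383 = 510,783.1762
Discount back 6 years: 510,783.1762 × (1+0.048)^(−6) = 510,783.1762 × 0.754801 = 385,539.5077

$385,540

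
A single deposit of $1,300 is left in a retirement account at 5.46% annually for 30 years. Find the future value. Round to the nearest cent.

1,300 × (1+0.0546)^30 = 1,300 × 4.927572 = 6,405.8441

$6,405.84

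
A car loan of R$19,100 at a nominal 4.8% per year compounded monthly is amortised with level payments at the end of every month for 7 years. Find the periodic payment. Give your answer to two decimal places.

Periodic rate i = 0.048/12 = 0.004; n = 7 × 12 = 84 periods.
PMT = 19100 / ( [1 − (1+0.004)^(−84)] / 0.004 ) = 19100 / 71.224446 = 268.1664

R$268.17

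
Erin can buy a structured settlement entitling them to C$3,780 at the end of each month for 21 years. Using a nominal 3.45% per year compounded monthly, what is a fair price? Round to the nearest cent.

C$677,020.02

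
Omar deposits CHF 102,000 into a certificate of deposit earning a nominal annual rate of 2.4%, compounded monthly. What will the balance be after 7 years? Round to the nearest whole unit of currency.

Periodic rate i = 0.024/12 = 0.002; n = 7 × 12 = 84 periods.
102,000 × (1+0.002)^84 = 102,000 × 1.182738 = 120,639.2922

CHF 120,639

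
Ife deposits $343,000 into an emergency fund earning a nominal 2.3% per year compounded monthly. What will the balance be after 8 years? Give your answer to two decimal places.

$412,218.83

Periodic rate i = 0.023/12 = 0.00191667; n = 8 × 12 = 96 periods.
FV = PV·(1+i)^n = 343,000 × 1.201804 = 412,218.8258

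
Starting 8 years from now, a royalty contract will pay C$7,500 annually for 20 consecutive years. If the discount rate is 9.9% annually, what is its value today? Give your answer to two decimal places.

C$33,201.64

Value one period before first payment (t=7): 7500 × [1 − (1+0.099)^(−20)] / 0.099 = 7500 × 8.571998 = 64,289.9841
Discount back 7 years: 64,289.9841 × (1+0.099)^(−7) = 64,289.9841 × 0.516436 = 33,201.6350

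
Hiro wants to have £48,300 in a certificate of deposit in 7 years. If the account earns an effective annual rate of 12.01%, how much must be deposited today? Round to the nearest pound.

Discount factor = (1+0.1201)^(−7) = 0.452067; PV = 48,300 × 0.452067 = 21,834.8167

£21,835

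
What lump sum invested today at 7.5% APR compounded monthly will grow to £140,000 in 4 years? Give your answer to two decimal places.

£103,811.43

With 12 periods per year: i = 0.00625, n = 48.
PV = 140,000 / (1 + 0.00625)^48 = 140,000 / 1.348599 = 103,811.4253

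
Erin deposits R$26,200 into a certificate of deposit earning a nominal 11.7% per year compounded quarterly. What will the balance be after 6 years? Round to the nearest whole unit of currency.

R$52,336

i = 0.117/4 = 0.02925 per quarter; n = 6·4 = 24.
FV = 26,200 × (1 + 0.02925)^24 = 52,336.2146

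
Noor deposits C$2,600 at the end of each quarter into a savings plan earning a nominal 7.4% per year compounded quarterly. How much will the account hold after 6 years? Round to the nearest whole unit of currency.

C$77,665

i = 0.074/4 = 0.0185 per quarter; n = 6·4 = 24.
FV = 2600 × [(1+0.0185)^24 − 1] / 0.0185 = 2600 × 29.871279 = 77,665.3245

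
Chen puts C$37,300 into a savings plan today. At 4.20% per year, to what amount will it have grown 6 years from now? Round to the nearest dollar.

C$47,744

FV = PV·(1+i)^n = 37,300 × 1.279989 = 47,743.5981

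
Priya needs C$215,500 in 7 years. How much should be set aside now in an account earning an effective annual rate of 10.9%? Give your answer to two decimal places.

PV = 215,500 / (1 + 0.109)^7 = 215,500 / 2.063103 = 104,454.3309

C$104,454.33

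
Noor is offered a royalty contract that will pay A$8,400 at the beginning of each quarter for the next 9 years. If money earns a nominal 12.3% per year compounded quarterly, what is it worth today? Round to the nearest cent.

A$186,932.39

i = 0.123/4 = 0.03075 per quarter; n = 9·4 = 36.
Annuity factor a(36|0.03075) × (1+i) = 22.253855; PV = 8400 × 22.253855 = 186,932.3851
(annuity-due: payments at period start, so ×(1+i).)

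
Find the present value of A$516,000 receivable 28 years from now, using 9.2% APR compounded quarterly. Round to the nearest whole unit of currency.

A$40,418

With 4 periods per year: i = 0.023, n = 112.
Discount factor = (1+0.023)^(−112) = 0.078330; PV = 516,000 × 0.078330 = 40,418.3635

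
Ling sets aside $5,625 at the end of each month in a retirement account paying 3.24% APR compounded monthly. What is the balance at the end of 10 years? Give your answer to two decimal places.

$795,924.49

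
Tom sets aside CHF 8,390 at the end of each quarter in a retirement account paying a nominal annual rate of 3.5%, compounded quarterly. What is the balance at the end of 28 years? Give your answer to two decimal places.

CHF 1,585,108.57

i = 0.035/4 = 0.00875 per quarter; n = 28·4 = 112.
FV = PMT · [(1+i)^n − 1] / i = 8390 · 188.928316 = 1,585,108.5695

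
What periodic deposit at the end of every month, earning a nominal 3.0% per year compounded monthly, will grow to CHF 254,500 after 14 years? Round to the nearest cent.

CHF 1,220.82

Periodic rate i = 0.03/12 = 0.0025; n = 14 × 12 = 168 periods.
PMT = 254500 / ( [(1+0.0025)^168 − 1] / 0.0025 ) = 254500 / 208.465626 = 1,220.8248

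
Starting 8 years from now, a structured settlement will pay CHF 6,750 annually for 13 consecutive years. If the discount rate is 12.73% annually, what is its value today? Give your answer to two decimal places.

CHF 18,092.08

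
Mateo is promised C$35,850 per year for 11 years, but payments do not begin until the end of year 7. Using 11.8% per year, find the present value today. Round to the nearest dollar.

C$109,967

Value one period before first payment (t=6): 35850 × [1 − (1+0.118)^(−11)] / 0.118 = 35850 × 5.989967 = 214,740.3062
PV₀ = 214,740.3062 / (1+0.118)^6 = 214,740.3062 / 1.952769 = 109,967.0936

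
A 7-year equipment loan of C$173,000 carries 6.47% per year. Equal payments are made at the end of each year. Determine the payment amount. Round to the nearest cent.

PMT = 173000 / ( [1 − (1+0.0647)^(−7)] / 0.0647 ) = 173000 / 5.490316 = 31,510.0239

C$31,510.02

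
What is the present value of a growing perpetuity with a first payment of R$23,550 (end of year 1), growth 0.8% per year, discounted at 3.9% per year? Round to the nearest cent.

R$759,677.42

PV = PMT / (i − g) = 23550 / (0.039 − 0.008) = 23550 / 0.031000 = 759,677.4194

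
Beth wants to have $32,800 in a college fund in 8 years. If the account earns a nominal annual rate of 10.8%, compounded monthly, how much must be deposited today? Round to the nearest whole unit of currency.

Periodic rate i = 0.108/12 = 0.009; n = 8 × 12 = 96 periods.
PV = 32,800 / (1 + 0.009)^96 = 32,800 / 2.363480 = 13,877.8403

$13,878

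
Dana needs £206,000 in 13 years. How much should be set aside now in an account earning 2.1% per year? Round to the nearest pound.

£157,229

PV = 206,000 / (1 + 0.021)^13 = 206,000 / 1.310191 = 157,228.9714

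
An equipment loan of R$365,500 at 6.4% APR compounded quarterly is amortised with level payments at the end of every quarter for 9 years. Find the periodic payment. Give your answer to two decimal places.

R$13,434.76

With 4 periods per year: i = 0.016, n = 36.
PMT = 365500 / ( [1 − (1+0.016)^(−36)] / 0.016 ) = 365500 / 27.205541 = 13,434.7632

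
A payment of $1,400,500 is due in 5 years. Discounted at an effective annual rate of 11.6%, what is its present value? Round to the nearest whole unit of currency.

$809,025

Discount factor = (1+0.116)^(−5) = 0.577669; PV = 1,400,500 × 0.577669 = 809,025.3689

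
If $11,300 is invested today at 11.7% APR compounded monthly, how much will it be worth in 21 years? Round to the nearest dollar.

With 12 periods per year: i = 0.00975, n = 252.
11,300 × (1+0.00975)^252 = 11,300 × 11.531696 = 130,308.1646

$130,308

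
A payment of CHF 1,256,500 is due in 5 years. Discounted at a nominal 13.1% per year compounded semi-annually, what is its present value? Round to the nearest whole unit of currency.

CHF 666,236

With 2 periods per year: i = 0.0655, n = 10.
Discount factor = (1+0.0655)^(−10) = 0.530231; PV = 1,256,500 × 0.530231 = 666,235.7797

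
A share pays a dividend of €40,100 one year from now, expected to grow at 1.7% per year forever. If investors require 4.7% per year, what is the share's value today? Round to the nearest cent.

PV = PMT / (i − g) = 40100 / (0.047 − 0.017) = 40100 / 0.030000 = 1,336,666.6667

€1,336,666.67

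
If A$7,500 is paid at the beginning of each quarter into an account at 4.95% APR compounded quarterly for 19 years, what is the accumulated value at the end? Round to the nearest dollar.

Periodic rate i = 0.0495/4 = 0.012375; n = 19 × 4 = 76 periods.
FV = 7500 × [(1+0.012375)^76 − 1] / 0.012375 × (1+i) = 7500 × 126.517938 = 948,884.5350
(Beginning-of-period payments → annuity-due factor ×(1+i).)

A$948,885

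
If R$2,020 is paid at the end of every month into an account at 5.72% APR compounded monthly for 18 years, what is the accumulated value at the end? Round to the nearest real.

R$759,875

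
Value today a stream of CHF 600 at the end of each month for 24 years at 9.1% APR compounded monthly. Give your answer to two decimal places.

CHF 70,138.94

Periodic rate i = 0.091/12 = 0.00758333; n = 24 × 12 = 288 periods.
Annuity factor a(288|0.00758333) = 116.898228; PV = 600 × 116.898228 = 70,138.9366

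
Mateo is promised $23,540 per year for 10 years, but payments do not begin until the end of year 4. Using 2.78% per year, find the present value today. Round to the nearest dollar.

$187,038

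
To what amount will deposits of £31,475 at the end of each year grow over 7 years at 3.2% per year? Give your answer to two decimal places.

FV = PMT · [(1+i)^n − 1] / i = 31475 · 7.709009 = 242,641.0626

£242,641.06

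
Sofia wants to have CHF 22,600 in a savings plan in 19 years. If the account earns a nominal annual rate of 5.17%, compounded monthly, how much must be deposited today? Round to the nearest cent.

CHF 8,480.42

i = 0.0517/12 = 0.00430833 per month; n = 19·12 = 228.
Discount factor = (1+0.00430833)^(−228) = 0.375240; PV = 22,600 × 0.375240 = 8,480.4192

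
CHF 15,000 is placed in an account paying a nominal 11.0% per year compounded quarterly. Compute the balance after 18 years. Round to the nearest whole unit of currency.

CHF 105,775

With 4 periods per year: i = 0.0275, n = 72.
FV = PV·(1+i)^n = 15,000 × 7.051667 = 105,775.0060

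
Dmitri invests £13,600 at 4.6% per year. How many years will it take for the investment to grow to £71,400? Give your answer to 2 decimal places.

(1+i)^n = 71400/13600 = 5.25000, so n = ln 5.25000 / ln 1.046 = 36.8713 years

36.87 years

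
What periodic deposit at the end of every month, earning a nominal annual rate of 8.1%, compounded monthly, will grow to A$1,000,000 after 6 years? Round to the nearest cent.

A$10,832.11

With 12 periods per year: i = 0.00675, n = 72.
PMT = 1e+06 / ( [(1+0.00675)^72 − 1] / 0.00675 ) = 1e+06 / 92.318131 = 10,832.1084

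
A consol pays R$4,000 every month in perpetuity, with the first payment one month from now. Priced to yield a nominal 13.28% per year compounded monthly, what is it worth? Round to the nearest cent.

Periodic rate i = 0.1328/12 = 0.0110667.
PV = PMT / i = 4000 / 0.0110667 = 361,445.7831

R$361,445.78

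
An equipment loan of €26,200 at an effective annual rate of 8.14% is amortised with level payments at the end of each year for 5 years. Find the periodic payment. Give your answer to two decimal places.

€6,586.19

Annuity-PV factor = 3.978021; PMT = 26200 / 3.978021 = 6,586.1899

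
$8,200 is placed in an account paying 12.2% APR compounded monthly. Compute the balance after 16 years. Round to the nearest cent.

$57,184.23

i = 0.122/12 = 0.0101667 per month; n = 16·12 = 192.
8,200 × (1+0.0101667)^192 = 8,200 × 6.973687 = 57,184.2341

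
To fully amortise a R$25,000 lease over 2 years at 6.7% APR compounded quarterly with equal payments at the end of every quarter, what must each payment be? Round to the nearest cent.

R$3,365.11

Periodic rate i = 0.067/4 = 0.01675; n = 2 × 4 = 8 periods.
Annuity-PV factor = 7.429177; PMT = 25000 / 7.429177 = 3,365.1104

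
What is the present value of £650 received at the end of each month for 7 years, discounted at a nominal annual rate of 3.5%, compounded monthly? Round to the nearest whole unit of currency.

Periodic rate i = 0.035/12 = 0.00291667; n = 7 × 12 = 84 periods.
Annuity factor a(84|0.00291667) = 74.405589; PV = 650 × 74.405589 = 48,363.6327

£48,364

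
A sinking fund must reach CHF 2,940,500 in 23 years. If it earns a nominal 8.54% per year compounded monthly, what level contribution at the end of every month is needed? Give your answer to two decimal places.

CHF 3,441.99

With 12 periods per year: i = 0.00711667, n = 276.
FV-annuity factor = 854.302507; PMT = 2.9405e+06 / 854.302507 = 3,441.9892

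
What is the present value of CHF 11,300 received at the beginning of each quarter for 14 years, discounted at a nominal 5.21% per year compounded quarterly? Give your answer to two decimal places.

CHF 453,076.03

i = 0.0521/4 = 0.013025 per quarter; n = 14·4 = 56.
PV = PMT · [1 − (1+i)^(−n)] / i × (1+i) = 11300 · 40.095224 = 453,076.0321
(annuity-due: payments at period start, so ×(1+i).)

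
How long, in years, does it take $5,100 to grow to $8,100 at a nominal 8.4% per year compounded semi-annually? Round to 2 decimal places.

Periodic rate i = 0.084/2 = 0.042.
n = ln(8100/5100) / ln(1+0.042) = ln(1.58824) / 0.041142 = 11.2446 half-years
= 11.2446/2 years

5.62 years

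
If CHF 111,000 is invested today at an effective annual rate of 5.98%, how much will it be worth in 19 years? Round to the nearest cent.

FV = PV·(1+i)^n = 111,000 × 3.014771 = 334,639.6268

CHF 334,639.63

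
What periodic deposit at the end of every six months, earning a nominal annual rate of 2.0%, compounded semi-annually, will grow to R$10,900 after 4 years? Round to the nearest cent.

With 2 periods per year: i = 0.01, n = 8.
FV-annuity factor = 8.285671; PMT = 10900 / 8.285671 = 1,315.5242

R$1,315.52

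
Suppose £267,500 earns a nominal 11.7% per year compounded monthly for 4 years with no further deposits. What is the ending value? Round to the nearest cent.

£426,176.16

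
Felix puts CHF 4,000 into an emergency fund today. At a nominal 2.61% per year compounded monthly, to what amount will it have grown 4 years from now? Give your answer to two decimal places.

CHF 4,439.67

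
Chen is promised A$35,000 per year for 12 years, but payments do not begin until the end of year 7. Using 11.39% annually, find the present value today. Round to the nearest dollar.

Value one period before first payment (t=6): 35000 × [1 − (1+0.1139)^(−12)] / 0.1139 = 35000 × 6.373486 = 223,072.0125
Discount back 6 years: 223,072.0125 × (1+0.1139)^(−6) = 223,072.0125 × 0.523507 = 116,779.8362

A$116,780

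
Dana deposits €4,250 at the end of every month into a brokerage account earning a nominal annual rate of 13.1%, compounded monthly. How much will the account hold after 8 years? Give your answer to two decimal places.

With 12 periods per year: i = 0.0109167, n = 96.
FV = PMT · [(1+i)^n − 1] / i = 4250 · 168.164074 = 714,697.3142

€714,697.31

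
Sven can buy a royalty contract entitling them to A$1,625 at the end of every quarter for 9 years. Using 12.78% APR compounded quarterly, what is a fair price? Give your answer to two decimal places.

i = 0.1278/4 = 0.03195 per quarter; n = 9·4 = 36.
PV = 1625 × [1 − (1+0.03195)^(−36)] / 0.03195 = 1625 × 21.210615 = 34,467.2492

A$34,467.25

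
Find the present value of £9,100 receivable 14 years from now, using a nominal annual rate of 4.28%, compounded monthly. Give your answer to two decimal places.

£5,003.51

Periodic rate i = 0.0428/12 = 0.00356667; n = 14 × 12 = 168 periods.
PV = 9,100 / (1 + 0.00356667)^168 = 9,100 / 1.818722 = 5,003.5139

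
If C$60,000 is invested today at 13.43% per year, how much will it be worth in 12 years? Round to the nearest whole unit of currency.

FV = PV·(1+i)^n = 60,000 × 4.536649 = 272,198.9436

C$272,199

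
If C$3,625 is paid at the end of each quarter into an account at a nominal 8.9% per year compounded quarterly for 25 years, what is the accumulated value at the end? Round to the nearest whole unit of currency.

C$1,308,340

i = 0.089/4 = 0.02225 per quarter; n = 25·4 = 100.
Accumulation factor s(100|0.02225) = 360.921466; FV = 3625 × 360.921466 = 1,308,340.3134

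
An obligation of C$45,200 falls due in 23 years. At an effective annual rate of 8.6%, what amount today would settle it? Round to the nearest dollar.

PV = 45,200 / (1 + 0.086)^23 = 45,200 / 6.669388 = 6,777.2336

C$6,777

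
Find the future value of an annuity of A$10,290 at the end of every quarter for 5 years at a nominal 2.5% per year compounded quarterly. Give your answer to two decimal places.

A$218,490.02

Periodic rate i = 0.025/4 = 0.00625; n = 5 × 4 = 20 periods.
Accumulation factor s(20|0.00625) = 21.233238; FV = 10290 × 21.233238 = 218,490.0205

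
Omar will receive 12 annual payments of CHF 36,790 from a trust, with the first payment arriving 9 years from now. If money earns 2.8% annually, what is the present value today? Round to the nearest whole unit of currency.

PV at t=8 (ordinary 12-year annuity): 36790 × a(12|0.028) = 36790 × 10.073898 = 370,618.6970
Discount back 8 years: 370,618.6970 × (1+0.028)^(−8) = 370,618.6970 × 0.801780 = 297,154.5658

CHF 297,155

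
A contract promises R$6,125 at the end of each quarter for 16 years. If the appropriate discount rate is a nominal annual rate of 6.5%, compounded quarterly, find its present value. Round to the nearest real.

R$242,579

Periodic rate i = 0.065/4 = 0.01625; n = 16 × 4 = 64 periods.
PV = 6125 × [1 − (1+0.01625)^(−64)] / 0.01625 = 6125 × 39.604813 = 242,579.4784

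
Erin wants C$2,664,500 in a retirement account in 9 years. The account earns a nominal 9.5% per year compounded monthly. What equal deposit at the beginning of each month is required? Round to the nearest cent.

C$15,577.76

With 12 periods per year: i = 0.00791667, n = 108.
PMT = 2.6645e+06 / ( [(1+0.00791667)^108 − 1] / 0.00791667 × (1+i) ) = 2.6645e+06 / 171.045136 = 15,577.7595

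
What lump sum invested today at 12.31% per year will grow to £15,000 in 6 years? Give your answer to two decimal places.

PV = 15,000 / (1 + 0.1231)^6 = 15,000 / 2.006830 = 7,474.4750

£7,474.48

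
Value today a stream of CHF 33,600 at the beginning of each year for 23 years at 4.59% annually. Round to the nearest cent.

Annuity factor a(23|0.0459) × (1+i) = 14.669339; PV = 33600 × 14.669339 = 492,889.8052
(Beginning-of-period payments → annuity-due factor ×(1+i).)

CHF 492,889.81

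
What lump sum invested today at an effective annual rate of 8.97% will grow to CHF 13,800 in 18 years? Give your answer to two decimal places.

Discount factor = (1+0.0897)^(−18) = 0.213047; PV = 13,800 × 0.213047 = 2,940.0449

CHF 2,940.04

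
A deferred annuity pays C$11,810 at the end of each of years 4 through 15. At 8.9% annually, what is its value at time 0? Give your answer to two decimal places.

C$65,813.37

PV at t=3 (ordinary 12-year annuity): 11810 × a(12|0.089) = 11810 × 7.196940 = 84,995.8653
PV₀ = 84,995.8653 / (1+0.089)^3 = 84,995.8653 / 1.291468 = 65,813.3747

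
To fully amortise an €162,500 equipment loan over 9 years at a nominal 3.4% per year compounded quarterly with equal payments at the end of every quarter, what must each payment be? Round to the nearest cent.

€5,258.69

With 4 periods per year: i = 0.0085, n = 36.
Annuity-PV factor = 30.901234; PMT = 162500 / 30.901234 = 5,258.6897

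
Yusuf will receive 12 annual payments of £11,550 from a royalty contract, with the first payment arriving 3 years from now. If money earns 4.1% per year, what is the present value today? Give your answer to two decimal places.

£99,449.34

Value one period before first payment (t=2): 11550 × [1 − (1+0.041)^(−12)] / 0.041 = 11550 × 9.330854 = 107,771.3591
PV₀ = 107,771.3591 / (1+0.041)^2 = 107,771.3591 / 1.083681 = 99,449.3390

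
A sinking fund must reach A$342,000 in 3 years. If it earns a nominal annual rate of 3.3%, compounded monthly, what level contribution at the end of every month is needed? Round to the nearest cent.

Periodic rate i = 0.033/12 = 0.00275; n = 3 × 12 = 36 periods.
FV-annuity factor = 37.787743; PMT = 342000 / 37.787743 = 9,050.5537

A$9,050.55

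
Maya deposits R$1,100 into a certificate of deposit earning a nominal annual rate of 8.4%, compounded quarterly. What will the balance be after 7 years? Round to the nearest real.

R$1,968

Periodic rate i = 0.084/4 = 0.021; n = 7 × 4 = 28 periods.
1,100 × (1+0.021)^28 = 1,100 × 1.789455 = 1,968.4005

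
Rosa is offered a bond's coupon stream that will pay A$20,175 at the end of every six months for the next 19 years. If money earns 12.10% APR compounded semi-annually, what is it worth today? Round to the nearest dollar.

A$297,690

With 2 periods per year: i = 0.0605, n = 38.
Annuity factor a(38|0.0605) = 14.755394; PV = 20175 × 14.755394 = 297,690.0640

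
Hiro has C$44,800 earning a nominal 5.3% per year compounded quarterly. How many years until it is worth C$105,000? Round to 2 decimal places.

16.18 years

Periodic rate i = 0.053/4 = 0.01325.
(1+i)^n = 105000/44800 = 2.34375, so n = ln 2.34375 / ln 1.01325 = 64.7081 quarters
= 64.7081/4 years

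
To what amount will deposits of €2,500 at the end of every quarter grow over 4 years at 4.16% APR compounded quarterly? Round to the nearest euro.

Periodic rate i = 0.0416/4 = 0.0104; n = 4 × 4 = 16 periods.
FV = 2500 × [(1+0.0104)^16 − 1] / 0.0104 = 2500 × 17.310669 = 43,276.6724

€43,277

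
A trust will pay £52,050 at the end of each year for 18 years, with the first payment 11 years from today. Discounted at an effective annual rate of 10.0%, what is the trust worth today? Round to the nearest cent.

£164,582.07

Value one period before first payment (t=10): 52050 × [1 − (1+0.1)^(−18)] / 0.1 = 52050 × 8.201412 = 426,883.4999
Discount back 10 years: 426,883.4999 × (1+0.1)^(−10) = 426,883.4999 × 0.385543 = 164,582.0687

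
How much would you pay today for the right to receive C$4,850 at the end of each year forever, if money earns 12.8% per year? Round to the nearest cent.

PV = PMT / i = 4850 / 0.128 = 37,890.6250

C$37,890.62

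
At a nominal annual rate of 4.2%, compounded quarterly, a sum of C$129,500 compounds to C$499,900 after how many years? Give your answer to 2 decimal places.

32.33 years

Periodic rate i = 0.042/4 = 0.0105.
n = ln(499900/129500) / ln(1+0.0105) = ln(3.86023) / 0.010445 = 129.3149 quarters
= 129.3149/4 years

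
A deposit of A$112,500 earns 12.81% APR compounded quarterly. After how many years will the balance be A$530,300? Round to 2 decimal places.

12.30 years

Periodic rate i = 0.1281/4 = 0.032025.
(1+i)^n = 530300/112500 = 4.71378, so n = ln 4.71378 / ln 1.03202 = 49.1861 quarters
= 49.1861/4 years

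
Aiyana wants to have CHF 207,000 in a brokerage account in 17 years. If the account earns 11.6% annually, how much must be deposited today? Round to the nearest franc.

CHF 32,039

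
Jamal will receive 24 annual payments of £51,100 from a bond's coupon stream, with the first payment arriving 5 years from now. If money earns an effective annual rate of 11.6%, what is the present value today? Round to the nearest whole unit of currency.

£263,604

Value one period before first payment (t=4): 51100 × [1 − (1+0.116)^(−24)] / 0.116 = 51100 × 8.001817 = 408,892.8453
PV₀ = 408,892.8453 / (1+0.116)^4 = 408,892.8453 / 1.551161 = 263,604.4473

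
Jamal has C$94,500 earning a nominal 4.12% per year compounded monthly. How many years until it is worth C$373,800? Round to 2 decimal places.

33.43 years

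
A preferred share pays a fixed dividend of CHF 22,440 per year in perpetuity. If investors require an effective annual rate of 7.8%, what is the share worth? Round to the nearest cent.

CHF 287,692.31

PV = PMT / i = 22440 / 0.078 = 287,692.3077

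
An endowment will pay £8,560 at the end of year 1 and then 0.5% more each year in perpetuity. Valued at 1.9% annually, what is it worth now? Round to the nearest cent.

£611,428.57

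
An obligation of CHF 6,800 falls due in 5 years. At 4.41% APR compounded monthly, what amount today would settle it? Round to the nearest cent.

CHF 5,456.60

With 12 periods per year: i = 0.003675, n = 60.
PV = FV·(1+i)^(−n) = 6,800 × 0.802442 = 5,456.6049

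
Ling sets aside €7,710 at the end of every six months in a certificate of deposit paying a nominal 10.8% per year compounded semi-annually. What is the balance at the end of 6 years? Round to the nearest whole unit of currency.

€125,601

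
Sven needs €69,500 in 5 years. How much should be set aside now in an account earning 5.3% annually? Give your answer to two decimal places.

€53,683.76

Discount factor = (1+0.053)^(−5) = 0.772428; PV = 69,500 × 0.772428 = 53,683.7628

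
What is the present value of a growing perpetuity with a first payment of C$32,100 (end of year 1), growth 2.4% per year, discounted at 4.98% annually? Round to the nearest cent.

C$1,244,186.05

PV = PMT / (i − g) = 32100 / (0.0498 − 0.024) = 32100 / 0.025800 = 1,244,186.0465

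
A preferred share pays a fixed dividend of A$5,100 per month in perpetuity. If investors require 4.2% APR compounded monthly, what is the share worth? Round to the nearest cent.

Periodic rate i = 0.042/12 = 0.0035.
PV = PMT / i = 5100 / 0.0035 = 1,457,142.8571

A$1,457,142.86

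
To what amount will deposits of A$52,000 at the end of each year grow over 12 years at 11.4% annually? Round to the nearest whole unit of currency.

Accumulation factor s(12|0.114) = 23.269910; FV = 52000 × 23.269910 = 1,210,035.2956

A$1,210,035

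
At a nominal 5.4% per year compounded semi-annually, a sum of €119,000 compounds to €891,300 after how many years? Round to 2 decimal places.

37.79 years

Periodic rate i = 0.054/2 = 0.027.
n = ln(891300/119000) / ln(1+0.027) = ln(7.48992) / 0.026642 = 75.5785 half-years
= 75.5785/2 years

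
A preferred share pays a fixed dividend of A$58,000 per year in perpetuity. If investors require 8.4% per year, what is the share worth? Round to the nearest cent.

A$690,476.19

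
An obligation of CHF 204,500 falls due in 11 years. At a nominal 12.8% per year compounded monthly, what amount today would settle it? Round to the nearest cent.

CHF 50,401.67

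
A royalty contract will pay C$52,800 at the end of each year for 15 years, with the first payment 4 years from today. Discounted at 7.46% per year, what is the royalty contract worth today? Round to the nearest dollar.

C$376,523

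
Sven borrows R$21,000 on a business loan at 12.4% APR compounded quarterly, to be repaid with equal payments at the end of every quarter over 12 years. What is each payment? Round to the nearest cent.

i = 0.124/4 = 0.031 per quarter; n = 12·4 = 48.
PMT = 21000 / ( [1 − (1+0.031)^(−48)] / 0.031 ) = 21000 / 24.806931 = 846.5376

R$846.54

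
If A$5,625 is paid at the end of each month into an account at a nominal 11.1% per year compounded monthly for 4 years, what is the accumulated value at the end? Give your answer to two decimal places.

Periodic rate i = 0.111/12 = 0.00925; n = 4 × 12 = 48 periods.
FV = PMT · [(1+i)^n − 1] / i = 5625 · 60.081305 = 337,957.3408

A$337,957.34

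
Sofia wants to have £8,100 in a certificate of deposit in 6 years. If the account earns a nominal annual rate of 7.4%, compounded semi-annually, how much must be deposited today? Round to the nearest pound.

With 2 periods per year: i = 0.037, n = 12.
Discount factor = (1+0.037)^(−12) = 0.646629; PV = 8,100 × 0.646629 = 5,237.6918

£5,238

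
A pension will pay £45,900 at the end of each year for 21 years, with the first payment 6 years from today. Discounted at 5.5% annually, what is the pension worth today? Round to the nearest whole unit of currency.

Value one period before first payment (t=5): 45900 × [1 − (1+0.055)^(−21)] / 0.055 = 45900 × 12.275244 = 563,433.7024
Discount back 5 years: 563,433.7024 × (1+0.055)^(−5) = 563,433.7024 × 0.765134 = 431,102.4818

£431,102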